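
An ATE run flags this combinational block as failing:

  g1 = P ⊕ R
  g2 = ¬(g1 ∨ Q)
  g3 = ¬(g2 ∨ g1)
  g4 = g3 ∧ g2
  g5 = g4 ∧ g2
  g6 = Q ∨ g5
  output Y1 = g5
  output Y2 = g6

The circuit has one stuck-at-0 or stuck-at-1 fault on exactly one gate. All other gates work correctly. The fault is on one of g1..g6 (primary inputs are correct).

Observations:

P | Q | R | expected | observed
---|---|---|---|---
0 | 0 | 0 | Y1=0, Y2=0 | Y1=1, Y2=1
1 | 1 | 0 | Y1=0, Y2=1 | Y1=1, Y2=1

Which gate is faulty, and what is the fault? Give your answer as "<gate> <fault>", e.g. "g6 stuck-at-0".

Fault-free values for test 1 (P=0, Q=0, R=0): g1=0, g2=1, g3=0, g4=0, g5=0, g6=0, giving Y1=0, Y2=0. Observed Y1=1, Y2=1.
Test 1: faults giving observed Y1=1, Y2=1 are {g3 stuck-at-1, g4 stuck-at-1, g5 stuck-at-1}.
Test 2 (P=1, Q=1, R=0): fault-free g1=1, g2=0, g3=0, g4=0, g5=0, g6=1 → Y1=0, Y2=1; observed Y1=1, Y2=1. Eliminates g3 stuck-at-1, g4 stuck-at-1.
Only g5 stuck-at-1 is consistent with every test.

g5 stuck-at-1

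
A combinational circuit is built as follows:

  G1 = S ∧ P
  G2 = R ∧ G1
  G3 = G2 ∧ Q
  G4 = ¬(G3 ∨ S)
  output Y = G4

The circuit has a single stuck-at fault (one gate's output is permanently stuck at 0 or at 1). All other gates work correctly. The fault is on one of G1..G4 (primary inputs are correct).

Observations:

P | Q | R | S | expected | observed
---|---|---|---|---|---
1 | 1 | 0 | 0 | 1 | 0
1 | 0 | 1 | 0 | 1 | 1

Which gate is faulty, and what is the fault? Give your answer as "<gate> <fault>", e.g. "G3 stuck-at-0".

Fault-free values for test 1 (P=1, Q=1, R=0, S=0): G1=0, G2=0, G3=0, G4=1, giving Y=1. Observed 0.
Test 1: faults giving observed 0 are {G2 stuck-at-1, G3 stuck-at-1, G4 stuck-at-0}.
Test 2 (P=1, Q=0, R=1, S=0): fault-free G1=0, G2=0, G3=0, G4=1 → 1; observed 1. Eliminates G3 stuck-at-1, G4 stuck-at-0.
Only G2 stuck-at-1 is consistent with every test.

G2 stuck-at-1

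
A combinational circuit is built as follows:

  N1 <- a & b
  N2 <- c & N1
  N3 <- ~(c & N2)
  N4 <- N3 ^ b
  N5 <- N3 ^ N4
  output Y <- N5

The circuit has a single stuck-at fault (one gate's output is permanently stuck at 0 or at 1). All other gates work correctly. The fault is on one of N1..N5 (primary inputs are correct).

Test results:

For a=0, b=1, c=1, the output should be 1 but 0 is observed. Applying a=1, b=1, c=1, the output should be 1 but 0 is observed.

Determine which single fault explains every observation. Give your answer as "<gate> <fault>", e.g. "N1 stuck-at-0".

Fault-free values for test 1 (a=0, b=1, c=1): N1=0, N2=0, N3=1, N4=0, N5=1, giving Y=1. Observed 0.
Test 1: faults giving observed 0 are {N4 stuck-at-1, N5 stuck-at-0}.
Test 2 (a=1, b=1, c=1): fault-free N1=1, N2=1, N3=0, N4=1, N5=1 → 1; observed 0. Eliminates N4 stuck-at-1.
Only N5 stuck-at-0 is consistent with every test.

N5 stuck-at-0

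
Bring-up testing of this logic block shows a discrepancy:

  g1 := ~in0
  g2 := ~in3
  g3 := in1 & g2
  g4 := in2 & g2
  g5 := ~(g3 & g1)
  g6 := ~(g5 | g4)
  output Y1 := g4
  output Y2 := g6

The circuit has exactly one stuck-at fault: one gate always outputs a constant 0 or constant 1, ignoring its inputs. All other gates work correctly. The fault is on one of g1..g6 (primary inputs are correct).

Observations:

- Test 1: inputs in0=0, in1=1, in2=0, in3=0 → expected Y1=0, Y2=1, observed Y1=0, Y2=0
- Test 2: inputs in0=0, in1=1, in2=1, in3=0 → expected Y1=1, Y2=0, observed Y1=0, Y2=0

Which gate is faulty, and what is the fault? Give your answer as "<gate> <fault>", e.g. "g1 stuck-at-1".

Fault-free values for test 1 (in0=0, in1=1, in2=0, in3=0): g1=1, g2=1, g3=1, g4=0, g5=0, g6=1, giving Y1=0, Y2=1. Observed Y1=0, Y2=0.
Test 1: faults giving observed Y1=0, Y2=0 are {g1 stuck-at-0, g2 stuck-at-0, g3 stuck-at-0, g5 stuck-at-1, g6 stuck-at-0}.
Test 2 (in0=0, in1=1, in2=1, in3=0): fault-free g1=1, g2=1, g3=1, g4=1, g5=0, g6=0 → Y1=1, Y2=0; observed Y1=0, Y2=0. Eliminates g1 stuck-at-0, g3 stuck-at-0, g5 stuck-at-1, g6 stuck-at-0.
Only g2 stuck-at-0 is consistent with every test.

g2 stuck-at-0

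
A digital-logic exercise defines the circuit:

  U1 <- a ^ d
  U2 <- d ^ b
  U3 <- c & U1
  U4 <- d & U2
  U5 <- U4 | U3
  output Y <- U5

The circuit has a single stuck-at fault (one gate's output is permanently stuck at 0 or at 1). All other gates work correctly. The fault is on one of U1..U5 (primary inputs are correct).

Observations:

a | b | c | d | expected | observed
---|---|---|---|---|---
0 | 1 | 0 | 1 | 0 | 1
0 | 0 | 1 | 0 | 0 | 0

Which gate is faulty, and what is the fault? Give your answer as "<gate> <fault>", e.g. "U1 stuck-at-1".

Fault-free values for test 1 (a=0, b=1, c=0, d=1): U1=1, U2=0, U3=0, U4=0, U5=0, giving Y=0. Observed 1.
Test 1: faults giving observed 1 are {U2 stuck-at-1, U3 stuck-at-1, U4 stuck-at-1, U5 stuck-at-1}.
Test 2 (a=0, b=0, c=1, d=0): fault-free U1=0, U2=0, U3=0, U4=0, U5=0 → 0; observed 0. Eliminates U3 stuck-at-1, U4 stuck-at-1, U5 stuck-at-1.
Only U2 stuck-at-1 is consistent with every test.

U2 stuck-at-1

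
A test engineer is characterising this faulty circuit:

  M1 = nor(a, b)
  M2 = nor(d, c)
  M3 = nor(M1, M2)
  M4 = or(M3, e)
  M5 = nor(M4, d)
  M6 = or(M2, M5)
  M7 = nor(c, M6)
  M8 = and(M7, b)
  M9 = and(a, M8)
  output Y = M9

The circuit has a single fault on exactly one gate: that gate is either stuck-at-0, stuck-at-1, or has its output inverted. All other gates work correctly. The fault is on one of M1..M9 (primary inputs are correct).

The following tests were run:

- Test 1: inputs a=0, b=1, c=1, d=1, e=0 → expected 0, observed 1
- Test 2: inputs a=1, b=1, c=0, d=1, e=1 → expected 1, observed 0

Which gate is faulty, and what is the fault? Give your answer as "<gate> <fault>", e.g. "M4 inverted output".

M9 inverted output

Fault-free values for test 1 (a=0, b=1, c=1, d=1, e=0): M1=0, M2=0, M3=1, M4=1, M5=0, M6=0, M7=0, M8=0, M9=0, giving Y=0. Observed 1.
Test 1: faults giving observed 1 are {M9 stuck-at-1, M9 inverted output}.
Test 2 (a=1, b=1, c=0, d=1, e=1): fault-free M1=0, M2=0, M3=1, M4=1, M5=0, M6=0, M7=1, M8=1, M9=1 → 1; observed 0. Eliminates M9 stuck-at-1.
Only M9 inverted output is consistent with every test.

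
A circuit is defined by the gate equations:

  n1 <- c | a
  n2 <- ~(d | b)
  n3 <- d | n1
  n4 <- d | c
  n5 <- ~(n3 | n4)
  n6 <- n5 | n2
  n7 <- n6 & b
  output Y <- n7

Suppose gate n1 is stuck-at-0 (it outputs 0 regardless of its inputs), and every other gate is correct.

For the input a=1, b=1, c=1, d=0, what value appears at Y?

Propagate with n1 forced: n1=0 [stuck-at-0], n2=0, n3=0, n4=1, n5=0, n6=0, n7=0.
So Y = 0. (Same as the fault-free value — the fault is masked on this input.)

0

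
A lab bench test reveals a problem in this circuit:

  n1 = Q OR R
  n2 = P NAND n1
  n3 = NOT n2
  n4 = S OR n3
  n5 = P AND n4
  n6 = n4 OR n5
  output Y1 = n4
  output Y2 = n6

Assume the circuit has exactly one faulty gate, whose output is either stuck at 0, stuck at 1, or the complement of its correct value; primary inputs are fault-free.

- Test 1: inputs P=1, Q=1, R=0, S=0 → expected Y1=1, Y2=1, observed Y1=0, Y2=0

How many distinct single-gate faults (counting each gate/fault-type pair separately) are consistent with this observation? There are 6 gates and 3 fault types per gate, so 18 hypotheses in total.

8

Fault-free: n1=1, n2=0, n3=1, n4=1, n5=1, n6=1 → Y1=1, Y2=1. Observed Y1=0, Y2=0.
  n1: stuck-at-0, inverted output ✓; others ✗
  n2: stuck-at-1, inverted output ✓; others ✗
  n3: stuck-at-0, inverted output ✓; others ✗
  n4: stuck-at-0, inverted output ✓; others ✗
  n5: none of the 3 fault types match ✗
  n6: none of the 3 fault types match ✗
Consistent faults: {n1 stuck-at-0, n1 inverted output, n2 stuck-at-1, n2 inverted output, n3 stuck-at-0, n3 inverted output, n4 stuck-at-0, n4 inverted output} — 8 in all.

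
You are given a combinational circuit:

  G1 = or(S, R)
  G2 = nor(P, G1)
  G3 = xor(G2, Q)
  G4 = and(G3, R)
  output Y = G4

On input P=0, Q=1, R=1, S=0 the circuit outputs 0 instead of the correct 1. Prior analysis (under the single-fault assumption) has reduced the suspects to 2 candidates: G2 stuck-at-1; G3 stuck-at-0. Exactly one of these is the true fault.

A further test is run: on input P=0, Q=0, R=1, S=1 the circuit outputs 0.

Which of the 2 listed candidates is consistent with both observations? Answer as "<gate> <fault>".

G3 stuck-at-0

Evaluate each candidate on input P=0, Q=0, R=1, S=1:
  G2 stuck-at-1: G1=1, G2=1 [stuck-at-1], G3=1, G4=1 → 1 — eliminated
  G3 stuck-at-0: G1=1, G2=0, G3=0 [stuck-at-0], G4=0 → 0 — matches
Only G3 stuck-at-0 reproduces the observed 0.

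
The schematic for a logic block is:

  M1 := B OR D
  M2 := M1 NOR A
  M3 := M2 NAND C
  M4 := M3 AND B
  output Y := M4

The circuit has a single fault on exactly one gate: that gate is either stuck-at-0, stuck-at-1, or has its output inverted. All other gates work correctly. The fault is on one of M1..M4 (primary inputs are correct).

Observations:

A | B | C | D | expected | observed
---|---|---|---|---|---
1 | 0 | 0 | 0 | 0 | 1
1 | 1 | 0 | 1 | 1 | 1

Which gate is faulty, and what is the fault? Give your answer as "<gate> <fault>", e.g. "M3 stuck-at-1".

M4 stuck-at-1

Fault-free values for test 1 (A=1, B=0, C=0, D=0): M1=0, M2=0, M3=1, M4=0, giving Y=0. Observed 1.
Test 1: faults giving observed 1 are {M4 stuck-at-1, M4 inverted output}.
Test 2 (A=1, B=1, C=0, D=1): fault-free M1=1, M2=0, M3=1, M4=1 → 1; observed 1. Eliminates M4 inverted output.
Only M4 stuck-at-1 is consistent with every test.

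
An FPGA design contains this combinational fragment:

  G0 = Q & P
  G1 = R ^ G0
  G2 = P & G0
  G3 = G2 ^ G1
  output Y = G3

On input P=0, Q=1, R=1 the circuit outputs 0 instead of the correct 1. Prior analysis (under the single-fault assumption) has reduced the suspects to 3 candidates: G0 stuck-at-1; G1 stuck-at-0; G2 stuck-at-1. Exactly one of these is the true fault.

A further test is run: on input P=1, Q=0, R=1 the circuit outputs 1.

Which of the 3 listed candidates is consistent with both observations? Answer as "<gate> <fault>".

Evaluate each candidate on input P=1, Q=0, R=1:
  G0 stuck-at-1: G0=1 [stuck-at-1], G1=0, G2=1, G3=1 → 1 — matches
  G1 stuck-at-0: G0=0, G1=0 [stuck-at-0], G2=0, G3=0 → 0 — eliminated
  G2 stuck-at-1: G0=0, G1=1, G2=1 [stuck-at-1], G3=0 → 0 — eliminated
Only G0 stuck-at-1 reproduces the observed 1.

G0 stuck-at-1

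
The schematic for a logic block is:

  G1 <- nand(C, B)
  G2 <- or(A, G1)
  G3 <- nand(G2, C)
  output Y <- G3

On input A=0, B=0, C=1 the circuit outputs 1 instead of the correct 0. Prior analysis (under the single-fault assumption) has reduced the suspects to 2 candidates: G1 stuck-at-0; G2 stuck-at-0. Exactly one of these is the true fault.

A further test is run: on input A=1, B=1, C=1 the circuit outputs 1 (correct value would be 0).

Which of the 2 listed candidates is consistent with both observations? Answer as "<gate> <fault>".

Evaluate each candidate on input A=1, B=1, C=1:
  G1 stuck-at-0: G1=0 [stuck-at-0], G2=1, G3=0 → 0 — eliminated
  G2 stuck-at-0: G1=0, G2=0 [stuck-at-0], G3=1 → 1 — matches
Only G2 stuck-at-0 reproduces the observed 1.

G2 stuck-at-0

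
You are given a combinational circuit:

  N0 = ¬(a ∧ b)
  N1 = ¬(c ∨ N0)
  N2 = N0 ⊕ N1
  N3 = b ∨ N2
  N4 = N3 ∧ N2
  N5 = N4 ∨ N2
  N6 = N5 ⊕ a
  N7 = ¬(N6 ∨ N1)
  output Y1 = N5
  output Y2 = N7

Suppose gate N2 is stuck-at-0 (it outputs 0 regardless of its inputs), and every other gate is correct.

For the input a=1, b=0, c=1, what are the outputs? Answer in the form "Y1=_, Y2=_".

Y1=0, Y2=0

Propagate with N2 forced: N0=1, N1=0, N2=0 [stuck-at-0], N3=0, N4=0, N5=0, N6=1, N7=0.
So the outputs are Y1=0, Y2=0. (Without the fault they would be Y1=1, Y2=1.)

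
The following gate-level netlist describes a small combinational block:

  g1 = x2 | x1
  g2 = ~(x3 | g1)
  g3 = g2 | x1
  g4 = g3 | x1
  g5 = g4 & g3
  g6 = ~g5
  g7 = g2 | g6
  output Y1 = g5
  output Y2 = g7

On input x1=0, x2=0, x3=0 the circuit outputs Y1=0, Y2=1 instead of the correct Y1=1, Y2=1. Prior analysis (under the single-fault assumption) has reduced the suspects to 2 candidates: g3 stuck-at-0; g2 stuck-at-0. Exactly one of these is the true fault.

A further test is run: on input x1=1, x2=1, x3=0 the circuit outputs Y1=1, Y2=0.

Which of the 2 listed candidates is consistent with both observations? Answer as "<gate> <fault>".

g2 stuck-at-0

Evaluate each candidate on input x1=1, x2=1, x3=0:
  g3 stuck-at-0: g1=1, g2=0, g3=0 [stuck-at-0], g4=1, g5=0, g6=1, g7=1 → Y1=0, Y2=1 — eliminated
  g2 stuck-at-0: g1=1, g2=0 [stuck-at-0], g3=1, g4=1, g5=1, g6=0, g7=0 → Y1=1, Y2=0 — matches
Only g2 stuck-at-0 reproduces the observed Y1=1, Y2=0.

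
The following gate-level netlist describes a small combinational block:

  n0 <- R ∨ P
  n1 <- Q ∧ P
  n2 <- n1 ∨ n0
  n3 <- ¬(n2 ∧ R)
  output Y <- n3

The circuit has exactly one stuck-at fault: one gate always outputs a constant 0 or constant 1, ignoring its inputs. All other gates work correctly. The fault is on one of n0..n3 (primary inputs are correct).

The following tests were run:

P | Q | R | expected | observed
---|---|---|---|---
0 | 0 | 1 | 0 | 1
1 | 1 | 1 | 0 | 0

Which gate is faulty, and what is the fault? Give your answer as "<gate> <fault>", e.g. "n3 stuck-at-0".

n0 stuck-at-0

Fault-free values for test 1 (P=0, Q=0, R=1): n0=1, n1=0, n2=1, n3=0, giving Y=0. Observed 1.
Test 1: faults giving observed 1 are {n0 stuck-at-0, n2 stuck-at-0, n3 stuck-at-1}.
Test 2 (P=1, Q=1, R=1): fault-free n0=1, n1=1, n2=1, n3=0 → 0; observed 0. Eliminates n2 stuck-at-0, n3 stuck-at-1.
Only n0 stuck-at-0 is consistent with every test.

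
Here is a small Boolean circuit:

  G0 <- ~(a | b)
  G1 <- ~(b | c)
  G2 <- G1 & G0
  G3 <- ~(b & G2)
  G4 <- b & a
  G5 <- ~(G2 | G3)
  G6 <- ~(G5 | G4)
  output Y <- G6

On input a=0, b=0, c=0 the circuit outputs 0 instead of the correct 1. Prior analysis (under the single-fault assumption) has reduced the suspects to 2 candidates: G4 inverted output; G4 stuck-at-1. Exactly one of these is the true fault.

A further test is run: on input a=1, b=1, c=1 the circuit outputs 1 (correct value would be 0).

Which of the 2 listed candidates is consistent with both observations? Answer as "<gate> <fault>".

G4 inverted output

Evaluate each candidate on input a=1, b=1, c=1:
  G4 inverted output: G0=0, G1=0, G2=0, G3=1, G4=0 [inverted output], G5=0, G6=1 → 1 — matches
  G4 stuck-at-1: G0=0, G1=0, G2=0, G3=1, G4=1 [stuck-at-1], G5=0, G6=0 → 0 — eliminated
Only G4 inverted output reproduces the observed 1.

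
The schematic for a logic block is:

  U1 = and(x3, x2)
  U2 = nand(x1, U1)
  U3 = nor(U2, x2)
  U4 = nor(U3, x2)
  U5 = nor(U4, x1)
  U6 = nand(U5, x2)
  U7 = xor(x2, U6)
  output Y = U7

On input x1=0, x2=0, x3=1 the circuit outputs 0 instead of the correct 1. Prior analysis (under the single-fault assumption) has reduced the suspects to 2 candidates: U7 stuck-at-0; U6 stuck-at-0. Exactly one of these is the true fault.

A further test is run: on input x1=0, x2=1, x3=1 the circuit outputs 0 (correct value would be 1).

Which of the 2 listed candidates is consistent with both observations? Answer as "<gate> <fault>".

Evaluate each candidate on input x1=0, x2=1, x3=1:
  U7 stuck-at-0: U1=1, U2=1, U3=0, U4=0, U5=1, U6=0, U7=0 [stuck-at-0] → 0 — matches
  U6 stuck-at-0: U1=1, U2=1, U3=0, U4=0, U5=1, U6=0 [stuck-at-0], U7=1 → 1 — eliminated
Only U7 stuck-at-0 reproduces the observed 0.

U7 stuck-at-0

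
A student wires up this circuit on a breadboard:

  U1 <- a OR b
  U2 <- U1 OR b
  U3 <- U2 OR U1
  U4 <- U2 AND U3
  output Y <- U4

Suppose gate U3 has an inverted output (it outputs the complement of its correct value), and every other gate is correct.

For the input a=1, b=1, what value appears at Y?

0

Propagate with U3 forced: U1=1, U2=1, U3=0 [inverted output], U4=0.
So Y = 0. (Without the fault it would be 1.)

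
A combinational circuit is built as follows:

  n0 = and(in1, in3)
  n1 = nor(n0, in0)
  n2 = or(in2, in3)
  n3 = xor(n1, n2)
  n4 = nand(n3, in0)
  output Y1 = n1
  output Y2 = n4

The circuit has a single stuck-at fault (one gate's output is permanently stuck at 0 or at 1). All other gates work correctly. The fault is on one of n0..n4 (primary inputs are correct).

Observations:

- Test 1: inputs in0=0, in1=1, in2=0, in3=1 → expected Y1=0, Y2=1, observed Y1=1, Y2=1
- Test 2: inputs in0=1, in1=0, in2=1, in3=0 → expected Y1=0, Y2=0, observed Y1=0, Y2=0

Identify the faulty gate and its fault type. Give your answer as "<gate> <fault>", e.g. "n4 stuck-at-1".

Fault-free values for test 1 (in0=0, in1=1, in2=0, in3=1): n0=1, n1=0, n2=1, n3=1, n4=1, giving Y1=0, Y2=1. Observed Y1=1, Y2=1.
Test 1: faults giving observed Y1=1, Y2=1 are {n0 stuck-at-0, n1 stuck-at-1}.
Test 2 (in0=1, in1=0, in2=1, in3=0): fault-free n0=0, n1=0, n2=1, n3=1, n4=0 → Y1=0, Y2=0; observed Y1=0, Y2=0. Eliminates n1 stuck-at-1.
Only n0 stuck-at-0 is consistent with every test.

n0 stuck-at-0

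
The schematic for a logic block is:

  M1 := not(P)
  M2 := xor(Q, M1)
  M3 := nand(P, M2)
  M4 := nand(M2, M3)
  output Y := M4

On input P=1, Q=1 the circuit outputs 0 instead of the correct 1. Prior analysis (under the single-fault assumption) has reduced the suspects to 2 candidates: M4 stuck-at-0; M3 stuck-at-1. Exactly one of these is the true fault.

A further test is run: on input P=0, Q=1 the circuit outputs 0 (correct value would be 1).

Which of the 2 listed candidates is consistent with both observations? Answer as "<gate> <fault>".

M4 stuck-at-0

Evaluate each candidate on input P=0, Q=1:
  M4 stuck-at-0: M1=1, M2=0, M3=1, M4=0 [stuck-at-0] → 0 — matches
  M3 stuck-at-1: M1=1, M2=0, M3=1 [stuck-at-1], M4=1 → 1 — eliminated
Only M4 stuck-at-0 reproduces the observed 0.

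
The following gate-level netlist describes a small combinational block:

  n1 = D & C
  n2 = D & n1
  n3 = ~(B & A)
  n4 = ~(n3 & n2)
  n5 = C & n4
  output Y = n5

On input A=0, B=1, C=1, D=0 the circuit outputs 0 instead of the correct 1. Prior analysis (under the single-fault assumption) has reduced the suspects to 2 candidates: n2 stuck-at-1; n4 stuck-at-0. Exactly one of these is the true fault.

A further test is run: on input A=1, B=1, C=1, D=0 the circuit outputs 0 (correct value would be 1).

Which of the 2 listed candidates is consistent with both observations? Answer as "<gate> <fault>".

n4 stuck-at-0

Evaluate each candidate on input A=1, B=1, C=1, D=0:
  n2 stuck-at-1: n1=0, n2=1 [stuck-at-1], n3=0, n4=1, n5=1 → 1 — eliminated
  n4 stuck-at-0: n1=0, n2=0, n3=0, n4=0 [stuck-at-0], n5=0 → 0 — matches
Only n4 stuck-at-0 reproduces the observed 0.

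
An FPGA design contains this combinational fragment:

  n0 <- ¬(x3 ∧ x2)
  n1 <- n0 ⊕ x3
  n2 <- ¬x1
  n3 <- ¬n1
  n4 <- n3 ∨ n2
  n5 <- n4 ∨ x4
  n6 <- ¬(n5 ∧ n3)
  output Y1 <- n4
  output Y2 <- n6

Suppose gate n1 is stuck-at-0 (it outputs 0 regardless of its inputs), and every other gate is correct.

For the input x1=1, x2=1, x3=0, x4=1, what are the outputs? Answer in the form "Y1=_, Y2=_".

Propagate with n1 forced: n0=1, n1=0 [stuck-at-0], n2=0, n3=1, n4=1, n5=1, n6=0.
So the outputs are Y1=1, Y2=0. (Without the fault they would be Y1=0, Y2=1.)

Y1=1, Y2=0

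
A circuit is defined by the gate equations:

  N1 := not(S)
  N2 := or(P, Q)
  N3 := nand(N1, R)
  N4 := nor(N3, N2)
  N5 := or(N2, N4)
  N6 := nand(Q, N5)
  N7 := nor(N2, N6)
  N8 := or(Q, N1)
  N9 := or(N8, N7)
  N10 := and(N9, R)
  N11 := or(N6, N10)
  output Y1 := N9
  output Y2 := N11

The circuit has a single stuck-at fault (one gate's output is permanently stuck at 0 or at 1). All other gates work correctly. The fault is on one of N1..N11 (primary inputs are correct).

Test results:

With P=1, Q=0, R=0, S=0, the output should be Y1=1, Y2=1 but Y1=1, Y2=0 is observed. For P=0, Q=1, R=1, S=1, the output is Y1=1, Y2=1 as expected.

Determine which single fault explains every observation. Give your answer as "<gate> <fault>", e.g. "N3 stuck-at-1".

N6 stuck-at-0

Fault-free values for test 1 (P=1, Q=0, R=0, S=0): N1=1, N2=1, N3=1, N4=0, N5=1, N6=1, N7=0, N8=1, N9=1, N10=0, N11=1, giving Y1=1, Y2=1. Observed Y1=1, Y2=0.
Test 1: faults giving observed Y1=1, Y2=0 are {N6 stuck-at-0, N11 stuck-at-0}.
Test 2 (P=0, Q=1, R=1, S=1): fault-free N1=0, N2=1, N3=1, N4=0, N5=1, N6=0, N7=0, N8=1, N9=1, N10=1, N11=1 → Y1=1, Y2=1; observed Y1=1, Y2=1. Eliminates N11 stuck-at-0.
Only N6 stuck-at-0 is consistent with every test.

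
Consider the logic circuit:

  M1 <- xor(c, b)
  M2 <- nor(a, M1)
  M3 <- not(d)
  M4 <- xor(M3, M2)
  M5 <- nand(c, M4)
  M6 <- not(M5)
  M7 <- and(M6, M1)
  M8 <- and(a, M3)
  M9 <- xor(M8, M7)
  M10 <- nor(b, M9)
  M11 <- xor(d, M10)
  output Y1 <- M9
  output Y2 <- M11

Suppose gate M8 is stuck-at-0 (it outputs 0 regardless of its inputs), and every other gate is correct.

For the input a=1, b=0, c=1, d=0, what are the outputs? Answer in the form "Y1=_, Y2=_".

Y1=1, Y2=0

Propagate with M8 forced: M1=1, M2=0, M3=1, M4=1, M5=0, M6=1, M7=1, M8=0 [stuck-at-0], M9=1, M10=0, M11=0.
So the outputs are Y1=1, Y2=0. (Without the fault they would be Y1=0, Y2=1.)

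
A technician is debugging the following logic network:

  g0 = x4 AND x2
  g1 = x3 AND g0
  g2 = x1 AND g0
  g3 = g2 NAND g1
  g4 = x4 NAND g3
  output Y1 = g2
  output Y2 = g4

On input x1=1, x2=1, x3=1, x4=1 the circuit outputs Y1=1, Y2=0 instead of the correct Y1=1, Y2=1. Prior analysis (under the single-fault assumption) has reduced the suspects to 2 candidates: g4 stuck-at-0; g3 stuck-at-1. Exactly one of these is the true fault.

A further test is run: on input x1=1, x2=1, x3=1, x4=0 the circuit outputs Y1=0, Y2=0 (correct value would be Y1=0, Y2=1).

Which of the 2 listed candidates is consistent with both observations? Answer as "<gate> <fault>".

Evaluate each candidate on input x1=1, x2=1, x3=1, x4=0:
  g4 stuck-at-0: g0=0, g1=0, g2=0, g3=1, g4=0 [stuck-at-0] → Y1=0, Y2=0 — matches
  g3 stuck-at-1: g0=0, g1=0, g2=0, g3=1 [stuck-at-1], g4=1 → Y1=0, Y2=1 — eliminated
Only g4 stuck-at-0 reproduces the observed Y1=0, Y2=0.

g4 stuck-at-0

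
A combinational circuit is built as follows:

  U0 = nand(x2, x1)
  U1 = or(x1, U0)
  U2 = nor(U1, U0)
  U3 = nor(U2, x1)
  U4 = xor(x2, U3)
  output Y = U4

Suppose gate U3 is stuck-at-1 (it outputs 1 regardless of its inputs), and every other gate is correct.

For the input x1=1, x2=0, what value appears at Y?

Propagate with U3 forced: U0=1, U1=1, U2=0, U3=1 [stuck-at-1], U4=1.
So Y = 1. (Without the fault it would be 0.)

1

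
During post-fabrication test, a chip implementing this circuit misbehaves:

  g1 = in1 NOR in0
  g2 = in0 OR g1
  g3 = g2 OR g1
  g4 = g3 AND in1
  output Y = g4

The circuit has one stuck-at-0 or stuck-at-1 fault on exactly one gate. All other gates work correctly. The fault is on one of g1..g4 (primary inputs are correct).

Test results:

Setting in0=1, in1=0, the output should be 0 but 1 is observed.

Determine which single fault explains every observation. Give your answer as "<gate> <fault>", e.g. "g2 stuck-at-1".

Fault-free values for test 1 (in0=1, in1=0): g1=0, g2=1, g3=1, g4=0, giving Y=0. Observed 1.
Test 1: faults giving observed 1 are {g4 stuck-at-1}.
Only g4 stuck-at-1 is consistent with every test.

g4 stuck-at-1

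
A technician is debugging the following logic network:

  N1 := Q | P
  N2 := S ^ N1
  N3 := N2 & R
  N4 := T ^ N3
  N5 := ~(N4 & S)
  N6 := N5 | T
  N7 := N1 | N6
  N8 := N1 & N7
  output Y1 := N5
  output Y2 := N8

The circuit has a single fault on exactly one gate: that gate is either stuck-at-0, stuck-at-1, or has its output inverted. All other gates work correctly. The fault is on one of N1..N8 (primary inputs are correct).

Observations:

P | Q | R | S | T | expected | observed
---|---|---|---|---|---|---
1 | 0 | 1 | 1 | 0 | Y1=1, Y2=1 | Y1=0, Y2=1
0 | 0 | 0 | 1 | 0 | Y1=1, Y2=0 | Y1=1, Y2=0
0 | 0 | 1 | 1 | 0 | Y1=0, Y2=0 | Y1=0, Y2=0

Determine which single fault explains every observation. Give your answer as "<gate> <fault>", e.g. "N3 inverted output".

Fault-free values for test 1 (P=1, Q=0, R=1, S=1, T=0): N1=1, N2=0, N3=0, N4=0, N5=1, N6=1, N7=1, N8=1, giving Y1=1, Y2=1. Observed Y1=0, Y2=1.
Test 1: faults giving observed Y1=0, Y2=1 are {N2 stuck-at-1, N2 inverted output, N3 stuck-at-1, N3 inverted output, N4 stuck-at-1, N4 inverted output, N5 stuck-at-0, N5 inverted output}.
Test 2 (P=0, Q=0, R=0, S=1, T=0): fault-free N1=0, N2=1, N3=0, N4=0, N5=1, N6=1, N7=1, N8=0 → Y1=1, Y2=0; observed Y1=1, Y2=0. Eliminates N3 stuck-at-1, N3 inverted output, N4 stuck-at-1, N4 inverted output, N5 stuck-at-0, N5 inverted output.
Test 3 (P=0, Q=0, R=1, S=1, T=0): fault-free N1=0, N2=1, N3=1, N4=1, N5=0, N6=0, N7=0, N8=0 → Y1=0, Y2=0; observed Y1=0, Y2=0. Eliminates N2 inverted output.
Only N2 stuck-at-1 is consistent with every test.

N2 stuck-at-1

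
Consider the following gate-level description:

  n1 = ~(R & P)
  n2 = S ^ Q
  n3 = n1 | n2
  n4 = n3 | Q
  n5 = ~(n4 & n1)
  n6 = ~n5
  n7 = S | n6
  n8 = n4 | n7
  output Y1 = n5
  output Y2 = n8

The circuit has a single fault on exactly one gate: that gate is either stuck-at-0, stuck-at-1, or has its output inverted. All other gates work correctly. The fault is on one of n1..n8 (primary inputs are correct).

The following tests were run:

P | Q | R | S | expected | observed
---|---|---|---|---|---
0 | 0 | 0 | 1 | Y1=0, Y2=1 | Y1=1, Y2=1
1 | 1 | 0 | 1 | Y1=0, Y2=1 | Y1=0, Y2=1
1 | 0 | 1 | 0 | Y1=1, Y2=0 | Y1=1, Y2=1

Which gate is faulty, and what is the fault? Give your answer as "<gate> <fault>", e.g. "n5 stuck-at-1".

n3 inverted output

Fault-free values for test 1 (P=0, Q=0, R=0, S=1): n1=1, n2=1, n3=1, n4=1, n5=0, n6=1, n7=1, n8=1, giving Y1=0, Y2=1. Observed Y1=1, Y2=1.
Test 1: faults giving observed Y1=1, Y2=1 are {n1 stuck-at-0, n1 inverted output, n3 stuck-at-0, n3 inverted output, n4 stuck-at-0, n4 inverted output, n5 stuck-at-1, n5 inverted output}.
Test 2 (P=1, Q=1, R=0, S=1): fault-free n1=1, n2=0, n3=1, n4=1, n5=0, n6=1, n7=1, n8=1 → Y1=0, Y2=1; observed Y1=0, Y2=1. Eliminates n1 stuck-at-0, n1 inverted output, n4 stuck-at-0, n4 inverted output, n5 stuck-at-1, n5 inverted output.
Test 3 (P=1, Q=0, R=1, S=0): fault-free n1=0, n2=0, n3=0, n4=0, n5=1, n6=0, n7=0, n8=0 → Y1=1, Y2=0; observed Y1=1, Y2=1. Eliminates n3 stuck-at-0.
Only n3 inverted output is consistent with every test.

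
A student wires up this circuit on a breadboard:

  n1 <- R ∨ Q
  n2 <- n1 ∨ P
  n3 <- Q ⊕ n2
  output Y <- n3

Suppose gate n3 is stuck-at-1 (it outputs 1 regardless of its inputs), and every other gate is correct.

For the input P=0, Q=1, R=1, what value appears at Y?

1

Propagate with n3 forced: n1=1, n2=1, n3=1 [stuck-at-1].
So Y = 1. (Without the fault it would be 0.)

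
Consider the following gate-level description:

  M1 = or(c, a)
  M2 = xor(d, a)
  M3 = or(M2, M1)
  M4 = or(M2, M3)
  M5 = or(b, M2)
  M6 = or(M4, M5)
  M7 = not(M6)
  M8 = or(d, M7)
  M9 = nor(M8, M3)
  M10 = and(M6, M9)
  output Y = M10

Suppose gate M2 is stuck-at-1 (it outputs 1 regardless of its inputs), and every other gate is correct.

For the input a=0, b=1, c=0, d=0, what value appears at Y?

Propagate with M2 forced: M1=0, M2=1 [stuck-at-1], M3=1, M4=1, M5=1, M6=1, M7=0, M8=0, M9=0, M10=0.
So Y = 0. (Without the fault it would be 1.)

0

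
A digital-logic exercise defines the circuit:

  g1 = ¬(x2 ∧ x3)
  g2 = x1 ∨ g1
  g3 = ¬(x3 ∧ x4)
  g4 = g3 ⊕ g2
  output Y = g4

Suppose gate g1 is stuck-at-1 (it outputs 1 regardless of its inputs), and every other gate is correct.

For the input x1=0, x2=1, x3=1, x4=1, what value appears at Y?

Propagate with g1 forced: g1=1 [stuck-at-1], g2=1, g3=0, g4=1.
So Y = 1. (Without the fault it would be 0.)

1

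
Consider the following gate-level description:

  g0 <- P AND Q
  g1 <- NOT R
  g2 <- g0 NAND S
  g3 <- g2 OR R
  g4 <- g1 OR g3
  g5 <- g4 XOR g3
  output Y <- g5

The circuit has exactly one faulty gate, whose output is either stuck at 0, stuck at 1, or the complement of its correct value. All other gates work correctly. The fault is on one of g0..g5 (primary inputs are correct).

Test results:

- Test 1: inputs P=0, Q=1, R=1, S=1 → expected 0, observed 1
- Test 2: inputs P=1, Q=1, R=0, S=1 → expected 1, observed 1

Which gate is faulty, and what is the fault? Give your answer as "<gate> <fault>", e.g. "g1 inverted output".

g5 stuck-at-1

Fault-free values for test 1 (P=0, Q=1, R=1, S=1): g0=0, g1=0, g2=1, g3=1, g4=1, g5=0, giving Y=0. Observed 1.
Test 1: faults giving observed 1 are {g4 stuck-at-0, g4 inverted output, g5 stuck-at-1, g5 inverted output}.
Test 2 (P=1, Q=1, R=0, S=1): fault-free g0=1, g1=1, g2=0, g3=0, g4=1, g5=1 → 1; observed 1. Eliminates g4 stuck-at-0, g4 inverted output, g5 inverted output.
Only g5 stuck-at-1 is consistent with every test.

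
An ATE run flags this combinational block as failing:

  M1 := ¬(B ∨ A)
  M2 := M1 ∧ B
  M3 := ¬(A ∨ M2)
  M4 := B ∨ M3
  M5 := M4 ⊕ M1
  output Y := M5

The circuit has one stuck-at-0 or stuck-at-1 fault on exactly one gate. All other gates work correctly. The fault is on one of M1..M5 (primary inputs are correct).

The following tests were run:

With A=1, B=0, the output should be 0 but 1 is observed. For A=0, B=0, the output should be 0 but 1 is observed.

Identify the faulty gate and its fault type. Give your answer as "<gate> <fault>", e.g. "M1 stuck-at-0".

M5 stuck-at-1

Fault-free values for test 1 (A=1, B=0): M1=0, M2=0, M3=0, M4=0, M5=0, giving Y=0. Observed 1.
Test 1: faults giving observed 1 are {M1 stuck-at-1, M3 stuck-at-1, M4 stuck-at-1, M5 stuck-at-1}.
Test 2 (A=0, B=0): fault-free M1=1, M2=0, M3=1, M4=1, M5=0 → 0; observed 1. Eliminates M1 stuck-at-1, M3 stuck-at-1, M4 stuck-at-1.
Only M5 stuck-at-1 is consistent with every test.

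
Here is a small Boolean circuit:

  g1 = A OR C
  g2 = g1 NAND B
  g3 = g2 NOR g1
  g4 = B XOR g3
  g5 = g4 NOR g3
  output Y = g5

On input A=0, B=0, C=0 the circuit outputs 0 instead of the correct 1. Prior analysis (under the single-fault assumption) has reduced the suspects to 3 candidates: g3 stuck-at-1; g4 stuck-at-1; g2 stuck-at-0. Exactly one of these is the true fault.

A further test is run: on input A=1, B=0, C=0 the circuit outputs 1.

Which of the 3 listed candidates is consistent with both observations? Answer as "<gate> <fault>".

Evaluate each candidate on input A=1, B=0, C=0:
  g3 stuck-at-1: g1=1, g2=1, g3=1 [stuck-at-1], g4=1, g5=0 → 0 — eliminated
  g4 stuck-at-1: g1=1, g2=1, g3=0, g4=1 [stuck-at-1], g5=0 → 0 — eliminated
  g2 stuck-at-0: g1=1, g2=0 [stuck-at-0], g3=0, g4=0, g5=1 → 1 — matches
Only g2 stuck-at-0 reproduces the observed 1.

g2 stuck-at-0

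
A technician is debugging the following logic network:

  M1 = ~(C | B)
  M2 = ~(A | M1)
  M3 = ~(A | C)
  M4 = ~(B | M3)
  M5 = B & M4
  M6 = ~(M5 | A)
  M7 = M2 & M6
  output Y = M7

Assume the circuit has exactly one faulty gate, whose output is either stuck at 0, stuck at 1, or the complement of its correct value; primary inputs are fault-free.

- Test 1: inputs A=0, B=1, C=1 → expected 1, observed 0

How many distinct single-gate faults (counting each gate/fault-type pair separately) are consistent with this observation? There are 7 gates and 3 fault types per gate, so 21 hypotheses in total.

12

Fault-free: M1=0, M2=1, M3=0, M4=0, M5=0, M6=1, M7=1 → 1. Observed 0.
  M1: stuck-at-1, inverted output ✓; others ✗
  M2: stuck-at-0, inverted output ✓; others ✗
  M3: none of the 3 fault types match ✗
  M4: stuck-at-1, inverted output ✓; others ✗
  M5: stuck-at-1, inverted output ✓; others ✗
  M6: stuck-at-0, inverted output ✓; others ✗
  M7: stuck-at-0, inverted output ✓; others ✗
Consistent faults: {M1 stuck-at-1, M1 inverted output, M2 stuck-at-0, M2 inverted output, M4 stuck-at-1, M4 inverted output, M5 stuck-at-1, M5 inverted output, M6 stuck-at-0, M6 inverted output, M7 stuck-at-0, M7 inverted output} — 12 in all.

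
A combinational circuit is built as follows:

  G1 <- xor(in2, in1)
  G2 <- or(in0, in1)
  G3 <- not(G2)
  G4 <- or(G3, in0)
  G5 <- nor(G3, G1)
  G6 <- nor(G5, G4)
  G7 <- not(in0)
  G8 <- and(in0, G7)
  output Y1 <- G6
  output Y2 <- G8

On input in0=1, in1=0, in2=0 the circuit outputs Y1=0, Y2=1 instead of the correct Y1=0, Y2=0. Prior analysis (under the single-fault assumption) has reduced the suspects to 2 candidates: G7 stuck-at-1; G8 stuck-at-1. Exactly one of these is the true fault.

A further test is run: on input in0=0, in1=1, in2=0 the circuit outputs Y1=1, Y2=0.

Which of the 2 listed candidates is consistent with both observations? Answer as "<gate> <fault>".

Evaluate each candidate on input in0=0, in1=1, in2=0:
  G7 stuck-at-1: G1=1, G2=1, G3=0, G4=0, G5=0, G6=1, G7=1 [stuck-at-1], G8=0 → Y1=1, Y2=0 — matches
  G8 stuck-at-1: G1=1, G2=1, G3=0, G4=0, G5=0, G6=1, G7=1, G8=1 [stuck-at-1] → Y1=1, Y2=1 — eliminated
Only G7 stuck-at-1 reproduces the observed Y1=1, Y2=0.

G7 stuck-at-1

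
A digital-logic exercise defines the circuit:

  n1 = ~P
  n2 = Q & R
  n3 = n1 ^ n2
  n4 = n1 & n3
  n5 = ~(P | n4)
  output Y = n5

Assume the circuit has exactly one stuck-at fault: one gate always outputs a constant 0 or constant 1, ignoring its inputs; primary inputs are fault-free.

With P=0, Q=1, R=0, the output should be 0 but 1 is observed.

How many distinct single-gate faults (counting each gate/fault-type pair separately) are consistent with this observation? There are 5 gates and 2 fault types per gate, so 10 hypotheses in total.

5

Fault-free: n1=1, n2=0, n3=1, n4=1, n5=0 → 0. Observed 1.
  n1 stuck-at-0: output 1 ✓
  n1 stuck-at-1: output 0 ✗
  n2 stuck-at-0: output 0 ✗
  n2 stuck-at-1: output 1 ✓
  n3 stuck-at-0: output 1 ✓
  n3 stuck-at-1: output 0 ✗
  n4 stuck-at-0: output 1 ✓
  n4 stuck-at-1: output 0 ✗
  n5 stuck-at-0: output 0 ✗
  n5 stuck-at-1: output 1 ✓
Consistent faults: {n1 stuck-at-0, n2 stuck-at-1, n3 stuck-at-0, n4 stuck-at-0, n5 stuck-at-1} — 5 in all.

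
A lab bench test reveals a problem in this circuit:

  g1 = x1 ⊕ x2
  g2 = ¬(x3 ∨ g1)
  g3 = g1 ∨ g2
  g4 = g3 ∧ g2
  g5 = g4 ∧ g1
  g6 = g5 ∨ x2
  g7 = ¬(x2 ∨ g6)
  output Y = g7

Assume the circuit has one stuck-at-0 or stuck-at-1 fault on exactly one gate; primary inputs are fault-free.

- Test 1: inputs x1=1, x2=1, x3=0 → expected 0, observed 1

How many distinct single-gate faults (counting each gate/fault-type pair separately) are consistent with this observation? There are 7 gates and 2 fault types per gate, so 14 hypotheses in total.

Fault-free: g1=0, g2=1, g3=1, g4=1, g5=0, g6=1, g7=0 → 0. Observed 1.
  g1 stuck-at-0: output 0 ✗
  g1 stuck-at-1: output 0 ✗
  g2 stuck-at-0: output 0 ✗
  g2 stuck-at-1: output 0 ✗
  g3 stuck-at-0: output 0 ✗
  g3 stuck-at-1: output 0 ✗
  g4 stuck-at-0: output 0 ✗
  g4 stuck-at-1: output 0 ✗
  g5 stuck-at-0: output 0 ✗
  g5 stuck-at-1: output 0 ✗
  g6 stuck-at-0: output 0 ✗
  g6 stuck-at-1: output 0 ✗
  g7 stuck-at-0: output 0 ✗
  g7 stuck-at-1: output 1 ✓
Consistent faults: {g7 stuck-at-1} — 1 in all.

1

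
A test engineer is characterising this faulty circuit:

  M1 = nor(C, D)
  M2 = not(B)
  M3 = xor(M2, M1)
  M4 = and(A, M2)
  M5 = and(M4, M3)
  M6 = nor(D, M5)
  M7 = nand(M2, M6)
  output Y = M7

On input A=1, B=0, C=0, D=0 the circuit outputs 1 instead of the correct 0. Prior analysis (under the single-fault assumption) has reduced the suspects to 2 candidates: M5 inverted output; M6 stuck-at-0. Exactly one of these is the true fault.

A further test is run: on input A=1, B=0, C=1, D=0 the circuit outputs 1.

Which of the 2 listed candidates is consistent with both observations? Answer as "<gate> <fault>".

Evaluate each candidate on input A=1, B=0, C=1, D=0:
  M5 inverted output: M1=0, M2=1, M3=1, M4=1, M5=0 [inverted output], M6=1, M7=0 → 0 — eliminated
  M6 stuck-at-0: M1=0, M2=1, M3=1, M4=1, M5=1, M6=0 [stuck-at-0], M7=1 → 1 — matches
Only M6 stuck-at-0 reproduces the observed 1.

M6 stuck-at-0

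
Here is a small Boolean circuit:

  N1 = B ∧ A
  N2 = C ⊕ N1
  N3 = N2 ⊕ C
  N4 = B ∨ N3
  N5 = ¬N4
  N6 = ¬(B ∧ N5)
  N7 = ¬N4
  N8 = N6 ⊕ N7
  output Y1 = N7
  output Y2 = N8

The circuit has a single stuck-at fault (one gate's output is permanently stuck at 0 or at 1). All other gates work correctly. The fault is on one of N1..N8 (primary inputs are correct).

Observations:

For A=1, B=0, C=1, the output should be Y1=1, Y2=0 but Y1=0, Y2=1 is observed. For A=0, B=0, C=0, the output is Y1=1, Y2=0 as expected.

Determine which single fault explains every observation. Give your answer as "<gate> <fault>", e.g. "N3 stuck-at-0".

N2 stuck-at-0

Fault-free values for test 1 (A=1, B=0, C=1): N1=0, N2=1, N3=0, N4=0, N5=1, N6=1, N7=1, N8=0, giving Y1=1, Y2=0. Observed Y1=0, Y2=1.
Test 1: faults giving observed Y1=0, Y2=1 are {N1 stuck-at-1, N2 stuck-at-0, N3 stuck-at-1, N4 stuck-at-1, N7 stuck-at-0}.
Test 2 (A=0, B=0, C=0): fault-free N1=0, N2=0, N3=0, N4=0, N5=1, N6=1, N7=1, N8=0 → Y1=1, Y2=0; observed Y1=1, Y2=0. Eliminates N1 stuck-at-1, N3 stuck-at-1, N4 stuck-at-1, N7 stuck-at-0.
Only N2 stuck-at-0 is consistent with every test.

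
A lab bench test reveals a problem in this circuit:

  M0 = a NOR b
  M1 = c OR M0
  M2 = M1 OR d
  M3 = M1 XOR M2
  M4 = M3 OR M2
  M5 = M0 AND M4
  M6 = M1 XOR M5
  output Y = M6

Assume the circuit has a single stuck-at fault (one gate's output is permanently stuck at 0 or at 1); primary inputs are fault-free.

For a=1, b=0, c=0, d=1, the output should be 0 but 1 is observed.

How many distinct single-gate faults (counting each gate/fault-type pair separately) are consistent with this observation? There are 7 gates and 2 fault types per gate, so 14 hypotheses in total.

3

Fault-free: M0=0, M1=0, M2=1, M3=1, M4=1, M5=0, M6=0 → 0. Observed 1.
  M0 stuck-at-0: output 0 ✗
  M0 stuck-at-1: output 0 ✗
  M1 stuck-at-0: output 0 ✗
  M1 stuck-at-1: output 1 ✓
  M2 stuck-at-0: output 0 ✗
  M2 stuck-at-1: output 0 ✗
  M3 stuck-at-0: output 0 ✗
  M3 stuck-at-1: output 0 ✗
  M4 stuck-at-0: output 0 ✗
  M4 stuck-at-1: output 0 ✗
  M5 stuck-at-0: output 0 ✗
  M5 stuck-at-1: output 1 ✓
  M6 stuck-at-0: output 0 ✗
  M6 stuck-at-1: output 1 ✓
Consistent faults: {M1 stuck-at-1, M5 stuck-at-1, M6 stuck-at-1} — 3 in all.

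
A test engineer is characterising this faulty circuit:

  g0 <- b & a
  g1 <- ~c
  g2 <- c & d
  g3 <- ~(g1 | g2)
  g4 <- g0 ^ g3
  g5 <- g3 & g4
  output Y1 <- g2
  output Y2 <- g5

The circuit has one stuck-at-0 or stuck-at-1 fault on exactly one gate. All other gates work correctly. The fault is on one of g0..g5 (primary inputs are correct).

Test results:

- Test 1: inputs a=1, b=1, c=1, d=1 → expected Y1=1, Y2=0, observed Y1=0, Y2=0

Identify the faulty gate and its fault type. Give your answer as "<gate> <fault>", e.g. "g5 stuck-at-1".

g2 stuck-at-0

Fault-free values for test 1 (a=1, b=1, c=1, d=1): g0=1, g1=0, g2=1, g3=0, g4=1, g5=0, giving Y1=1, Y2=0. Observed Y1=0, Y2=0.
Test 1: faults giving observed Y1=0, Y2=0 are {g2 stuck-at-0}.
Only g2 stuck-at-0 is consistent with every test.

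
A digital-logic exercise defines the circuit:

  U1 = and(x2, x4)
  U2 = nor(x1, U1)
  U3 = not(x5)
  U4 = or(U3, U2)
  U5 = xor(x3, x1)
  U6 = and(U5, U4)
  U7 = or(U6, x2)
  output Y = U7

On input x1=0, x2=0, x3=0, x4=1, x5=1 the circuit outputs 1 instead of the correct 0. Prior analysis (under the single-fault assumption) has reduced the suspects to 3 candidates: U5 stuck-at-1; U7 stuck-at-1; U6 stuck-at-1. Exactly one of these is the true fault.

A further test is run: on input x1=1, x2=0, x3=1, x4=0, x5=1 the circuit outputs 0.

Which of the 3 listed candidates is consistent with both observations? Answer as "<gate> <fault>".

U5 stuck-at-1

Evaluate each candidate on input x1=1, x2=0, x3=1, x4=0, x5=1:
  U5 stuck-at-1: U1=0, U2=0, U3=0, U4=0, U5=1 [stuck-at-1], U6=0, U7=0 → 0 — matches
  U7 stuck-at-1: U1=0, U2=0, U3=0, U4=0, U5=0, U6=0, U7=1 [stuck-at-1] → 1 — eliminated
  U6 stuck-at-1: U1=0, U2=0, U3=0, U4=0, U5=0, U6=1 [stuck-at-1], U7=1 → 1 — eliminated
Only U5 stuck-at-1 reproduces the observed 0.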